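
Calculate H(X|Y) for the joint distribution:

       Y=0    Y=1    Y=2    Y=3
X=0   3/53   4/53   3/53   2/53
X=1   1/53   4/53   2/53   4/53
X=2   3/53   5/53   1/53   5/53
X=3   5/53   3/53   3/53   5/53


H(X|Y) = Σ_y p(y) H(X|Y=y)
  p(Y=0) = 12/53, H(X|Y=0) = 1.8250
  p(Y=1) = 16/53, H(X|Y=1) = 1.9772
  p(Y=2) = 9/53, H(X|Y=2) = 1.8911
  p(Y=3) = 16/53, H(X|Y=3) = 1.9238
H(X|Y) = 0.2264×1.8250 + 0.3019×1.9772 + 0.1698×1.8911 + 0.3019×1.9238 = 1.9120 bits


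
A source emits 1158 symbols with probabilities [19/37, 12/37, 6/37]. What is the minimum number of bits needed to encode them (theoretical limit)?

Entropy H = 1.4462 bits/symbol
Minimum bits = H × n = 1.4462 × 1158
= 1674.71 bits


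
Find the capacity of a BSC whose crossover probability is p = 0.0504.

For BSC with error probability p:
C = 1 - H(p) where H(p) is binary entropy
H(0.0504) = -0.0504 × log₂(0.0504) - 0.9496 × log₂(0.9496)
H(p) = 0.2881
C = 1 - 0.2881 = 0.7119 bits/use


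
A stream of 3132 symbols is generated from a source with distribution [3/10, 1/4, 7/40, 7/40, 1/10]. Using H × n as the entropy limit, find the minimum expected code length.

Entropy H = 2.2334 bits/symbol
Minimum bits = H × n = 2.2334 × 3132
= 6994.96 bits


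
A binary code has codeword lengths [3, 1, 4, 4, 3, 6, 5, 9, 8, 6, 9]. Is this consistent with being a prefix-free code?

Kraft inequality: Σ 2^(-l_i) ≤ 1 for prefix-free code
Calculating: 2^(-3) + 2^(-1) + 2^(-4) + 2^(-4) + 2^(-3) + 2^(-6) + 2^(-5) + 2^(-9) + 2^(-8) + 2^(-6) + 2^(-9)
= 0.125 + 0.5 + 0.0625 + 0.0625 + 0.125 + 0.015625 + 0.03125 + 0.001953125 + 0.00390625 + 0.015625 + 0.001953125
= 0.9453
Since 0.9453 ≤ 1, prefix-free code exists


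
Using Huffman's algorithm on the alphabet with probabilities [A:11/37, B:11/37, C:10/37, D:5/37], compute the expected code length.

Huffman tree construction:
Combine smallest probabilities repeatedly
Resulting codes:
  A: 10 (length 2)
  B: 11 (length 2)
  C: 01 (length 2)
  D: 00 (length 2)
Average length = Σ p(s) × length(s) = 2.0000 bits


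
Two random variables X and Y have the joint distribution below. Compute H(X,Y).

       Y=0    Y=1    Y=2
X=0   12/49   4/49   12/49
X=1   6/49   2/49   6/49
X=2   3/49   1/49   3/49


H(X,Y) = -Σ p(x,y) log₂ p(x,y)
  p(0,0)=12/49: -0.2449 × log₂(0.2449) = 0.4971
  p(0,1)=4/49: -0.0816 × log₂(0.0816) = 0.2951
  p(0,2)=12/49: -0.2449 × log₂(0.2449) = 0.4971
  p(1,0)=6/49: -0.1224 × log₂(0.1224) = 0.3710
  p(1,1)=2/49: -0.0408 × log₂(0.0408) = 0.1884
  p(1,2)=6/49: -0.1224 × log₂(0.1224) = 0.3710
  p(2,0)=3/49: -0.0612 × log₂(0.0612) = 0.2467
  p(2,1)=1/49: -0.0204 × log₂(0.0204) = 0.1146
  p(2,2)=3/49: -0.0612 × log₂(0.0612) = 0.2467
H(X,Y) = 2.8276 bits


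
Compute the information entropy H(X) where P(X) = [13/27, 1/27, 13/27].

H(X) = -Σ p(x) log₂ p(x)
  -13/27 × log₂(13/27) = 0.5077
  -1/27 × log₂(1/27) = 0.1761
  -13/27 × log₂(13/27) = 0.5077
H(X) = 1.1915 bits


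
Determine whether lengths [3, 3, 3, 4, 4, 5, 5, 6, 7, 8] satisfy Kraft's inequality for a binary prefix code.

Kraft inequality: Σ 2^(-l_i) ≤ 1 for prefix-free code
Calculating: 2^(-3) + 2^(-3) + 2^(-3) + 2^(-4) + 2^(-4) + 2^(-5) + 2^(-5) + 2^(-6) + 2^(-7) + 2^(-8)
= 0.125 + 0.125 + 0.125 + 0.0625 + 0.0625 + 0.03125 + 0.03125 + 0.015625 + 0.0078125 + 0.00390625
= 0.5898
Since 0.5898 ≤ 1, prefix-free code exists


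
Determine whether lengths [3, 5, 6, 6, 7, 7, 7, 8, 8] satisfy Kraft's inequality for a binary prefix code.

Kraft inequality: Σ 2^(-l_i) ≤ 1 for prefix-free code
Calculating: 2^(-3) + 2^(-5) + 2^(-6) + 2^(-6) + 2^(-7) + 2^(-7) + 2^(-7) + 2^(-8) + 2^(-8)
= 0.125 + 0.03125 + 0.015625 + 0.015625 + 0.0078125 + 0.0078125 + 0.0078125 + 0.00390625 + 0.00390625
= 0.2188
Since 0.2188 ≤ 1, prefix-free code exists


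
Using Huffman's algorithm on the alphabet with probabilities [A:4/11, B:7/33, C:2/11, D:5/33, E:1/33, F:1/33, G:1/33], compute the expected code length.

Huffman tree construction:
Combine smallest probabilities repeatedly
Resulting codes:
  A: 11 (length 2)
  B: 01 (length 2)
  C: 00 (length 2)
  D: 101 (length 3)
  E: 10010 (length 5)
  F: 10011 (length 5)
  G: 1000 (length 4)
Average length = Σ p(s) × length(s) = 2.3939 bits


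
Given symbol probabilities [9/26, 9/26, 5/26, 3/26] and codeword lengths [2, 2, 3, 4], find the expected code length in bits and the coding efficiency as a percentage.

Average length L = Σ p_i × l_i = 2.4231 bits
Entropy H = 1.8765 bits
Efficiency η = H/L × 100% = 77.44%


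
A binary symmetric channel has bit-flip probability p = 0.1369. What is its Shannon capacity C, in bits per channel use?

For BSC with error probability p:
C = 1 - H(p) where H(p) is binary entropy
H(0.1369) = -0.1369 × log₂(0.1369) - 0.8631 × log₂(0.8631)
H(p) = 0.5761
C = 1 - 0.5761 = 0.4239 bits/use


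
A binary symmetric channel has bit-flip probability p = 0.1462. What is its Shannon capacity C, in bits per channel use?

For BSC with error probability p:
C = 1 - H(p) where H(p) is binary entropy
H(0.1462) = -0.1462 × log₂(0.1462) - 0.8538 × log₂(0.8538)
H(p) = 0.6002
C = 1 - 0.6002 = 0.3998 bits/use


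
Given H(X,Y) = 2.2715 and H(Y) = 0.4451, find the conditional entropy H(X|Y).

Chain rule: H(X,Y) = H(X|Y) + H(Y)
H(X|Y) = H(X,Y) - H(Y) = 2.2715 - 0.4451 = 1.8264 bits


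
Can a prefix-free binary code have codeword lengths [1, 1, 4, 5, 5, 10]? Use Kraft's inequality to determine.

Kraft inequality: Σ 2^(-l_i) ≤ 1 for prefix-free code
Calculating: 2^(-1) + 2^(-1) + 2^(-4) + 2^(-5) + 2^(-5) + 2^(-10)
= 0.5 + 0.5 + 0.0625 + 0.03125 + 0.03125 + 0.0009765625
= 1.1260
Since 1.1260 > 1, prefix-free code does not exist


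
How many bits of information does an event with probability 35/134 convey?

Information content I(x) = -log₂(p(x))
I = -log₂(35/134) = -log₂(0.2612)
I = 1.9368 bits


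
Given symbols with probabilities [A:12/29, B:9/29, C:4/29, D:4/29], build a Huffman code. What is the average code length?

Huffman tree construction:
Combine smallest probabilities repeatedly
Resulting codes:
  A: 0 (length 1)
  B: 11 (length 2)
  C: 100 (length 3)
  D: 101 (length 3)
Average length = Σ p(s) × length(s) = 1.8621 bits


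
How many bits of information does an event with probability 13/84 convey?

Information content I(x) = -log₂(p(x))
I = -log₂(13/84) = -log₂(0.1548)
I = 2.6919 bits


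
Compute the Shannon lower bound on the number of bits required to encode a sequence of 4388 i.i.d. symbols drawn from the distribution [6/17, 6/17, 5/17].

Entropy H = 1.5799 bits/symbol
Minimum bits = H × n = 1.5799 × 4388
= 6932.44 bits


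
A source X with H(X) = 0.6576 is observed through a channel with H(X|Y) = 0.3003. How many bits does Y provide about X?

I(X;Y) = H(X) - H(X|Y)
I(X;Y) = 0.6576 - 0.3003 = 0.3573 bits


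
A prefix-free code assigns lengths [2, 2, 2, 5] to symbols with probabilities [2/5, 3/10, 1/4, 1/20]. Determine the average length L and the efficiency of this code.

Average length L = Σ p_i × l_i = 2.1500 bits
Entropy H = 1.7660 bits
Efficiency η = H/L × 100% = 82.14%


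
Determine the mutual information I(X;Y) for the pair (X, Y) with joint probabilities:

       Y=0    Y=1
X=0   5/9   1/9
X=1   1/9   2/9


H(X) = 0.9183, H(Y) = 0.9183, H(X,Y) = 1.6577
I(X;Y) = H(X) + H(Y) - H(X,Y) = 0.1788 bits


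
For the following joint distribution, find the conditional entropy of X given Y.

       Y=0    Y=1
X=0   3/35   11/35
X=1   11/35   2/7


H(X|Y) = Σ_y p(y) H(X|Y=y)
  p(Y=0) = 2/5, H(X|Y=0) = 0.7496
  p(Y=1) = 3/5, H(X|Y=1) = 0.9984
H(X|Y) = 0.4000×0.7496 + 0.6000×0.9984 = 0.8989 bits


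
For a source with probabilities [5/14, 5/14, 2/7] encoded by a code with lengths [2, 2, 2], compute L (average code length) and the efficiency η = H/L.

Average length L = Σ p_i × l_i = 2.0000 bits
Entropy H = 1.5774 bits
Efficiency η = H/L × 100% = 78.87%


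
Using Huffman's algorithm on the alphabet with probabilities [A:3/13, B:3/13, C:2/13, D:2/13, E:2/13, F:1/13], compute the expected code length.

Huffman tree construction:
Combine smallest probabilities repeatedly
Resulting codes:
  A: 00 (length 2)
  B: 01 (length 2)
  C: 101 (length 3)
  D: 110 (length 3)
  E: 111 (length 3)
  F: 100 (length 3)
Average length = Σ p(s) × length(s) = 2.5385 bits


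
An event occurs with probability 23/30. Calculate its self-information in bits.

Information content I(x) = -log₂(p(x))
I = -log₂(23/30) = -log₂(0.7667)
I = 0.3833 bits


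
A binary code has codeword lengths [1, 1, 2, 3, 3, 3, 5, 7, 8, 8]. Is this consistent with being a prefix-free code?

Kraft inequality: Σ 2^(-l_i) ≤ 1 for prefix-free code
Calculating: 2^(-1) + 2^(-1) + 2^(-2) + 2^(-3) + 2^(-3) + 2^(-3) + 2^(-5) + 2^(-7) + 2^(-8) + 2^(-8)
= 0.5 + 0.5 + 0.25 + 0.125 + 0.125 + 0.125 + 0.03125 + 0.0078125 + 0.00390625 + 0.00390625
= 1.6719
Since 1.6719 > 1, prefix-free code does not exist


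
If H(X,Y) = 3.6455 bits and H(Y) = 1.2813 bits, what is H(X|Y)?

Chain rule: H(X,Y) = H(X|Y) + H(Y)
H(X|Y) = H(X,Y) - H(Y) = 3.6455 - 1.2813 = 2.3642 bits


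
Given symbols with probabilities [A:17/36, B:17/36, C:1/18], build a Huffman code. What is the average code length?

Huffman tree construction:
Combine smallest probabilities repeatedly
Resulting codes:
  A: 11 (length 2)
  B: 0 (length 1)
  C: 10 (length 2)
Average length = Σ p(s) × length(s) = 1.5278 bits


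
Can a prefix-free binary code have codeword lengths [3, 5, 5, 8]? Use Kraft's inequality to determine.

Kraft inequality: Σ 2^(-l_i) ≤ 1 for prefix-free code
Calculating: 2^(-3) + 2^(-5) + 2^(-5) + 2^(-8)
= 0.125 + 0.03125 + 0.03125 + 0.00390625
= 0.1914
Since 0.1914 ≤ 1, prefix-free code exists


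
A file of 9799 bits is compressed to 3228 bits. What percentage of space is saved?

Space savings = (1 - Compressed/Original) × 100%
= (1 - 3228/9799) × 100%
= 67.06%


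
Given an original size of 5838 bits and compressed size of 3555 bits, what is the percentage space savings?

Space savings = (1 - Compressed/Original) × 100%
= (1 - 3555/5838) × 100%
= 39.11%


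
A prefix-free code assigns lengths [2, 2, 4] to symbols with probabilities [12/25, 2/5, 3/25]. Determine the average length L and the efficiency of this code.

Average length L = Σ p_i × l_i = 2.2400 bits
Entropy H = 1.4041 bits
Efficiency η = H/L × 100% = 62.68%


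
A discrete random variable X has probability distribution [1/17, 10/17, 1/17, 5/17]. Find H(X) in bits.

H(X) = -Σ p(x) log₂ p(x)
  -1/17 × log₂(1/17) = 0.2404
  -10/17 × log₂(10/17) = 0.4503
  -1/17 × log₂(1/17) = 0.2404
  -5/17 × log₂(5/17) = 0.5193
H(X) = 1.4505 bits


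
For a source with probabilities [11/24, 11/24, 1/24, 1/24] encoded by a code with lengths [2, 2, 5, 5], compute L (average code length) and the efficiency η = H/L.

Average length L = Σ p_i × l_i = 2.2500 bits
Entropy H = 1.4138 bits
Efficiency η = H/L × 100% = 62.84%


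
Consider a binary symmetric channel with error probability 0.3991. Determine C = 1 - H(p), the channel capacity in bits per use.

For BSC with error probability p:
C = 1 - H(p) where H(p) is binary entropy
H(0.3991) = -0.3991 × log₂(0.3991) - 0.6009 × log₂(0.6009)
H(p) = 0.9704
C = 1 - 0.9704 = 0.0296 bits/use


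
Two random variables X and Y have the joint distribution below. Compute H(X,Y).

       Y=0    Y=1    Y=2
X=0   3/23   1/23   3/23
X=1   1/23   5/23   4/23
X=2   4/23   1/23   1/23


H(X,Y) = -Σ p(x,y) log₂ p(x,y)
  p(0,0)=3/23: -0.1304 × log₂(0.1304) = 0.3833
  p(0,1)=1/23: -0.0435 × log₂(0.0435) = 0.1967
  p(0,2)=3/23: -0.1304 × log₂(0.1304) = 0.3833
  p(1,0)=1/23: -0.0435 × log₂(0.0435) = 0.1967
  p(1,1)=5/23: -0.2174 × log₂(0.2174) = 0.4786
  p(1,2)=4/23: -0.1739 × log₂(0.1739) = 0.4389
  p(2,0)=4/23: -0.1739 × log₂(0.1739) = 0.4389
  p(2,1)=1/23: -0.0435 × log₂(0.0435) = 0.1967
  p(2,2)=1/23: -0.0435 × log₂(0.0435) = 0.1967
H(X,Y) = 2.9097 bits


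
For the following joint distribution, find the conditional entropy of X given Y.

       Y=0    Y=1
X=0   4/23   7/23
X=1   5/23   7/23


H(X|Y) = Σ_y p(y) H(X|Y=y)
  p(Y=0) = 9/23, H(X|Y=0) = 0.9911
  p(Y=1) = 14/23, H(X|Y=1) = 1.0000
H(X|Y) = 0.3913×0.9911 + 0.6087×1.0000 = 0.9965 bits


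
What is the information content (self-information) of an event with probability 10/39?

Information content I(x) = -log₂(p(x))
I = -log₂(10/39) = -log₂(0.2564)
I = 1.9635 bits


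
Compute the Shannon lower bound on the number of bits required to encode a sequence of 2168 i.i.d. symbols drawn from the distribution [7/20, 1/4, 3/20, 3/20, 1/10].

Entropy H = 2.1834 bits/symbol
Minimum bits = H × n = 2.1834 × 2168
= 4733.57 bits


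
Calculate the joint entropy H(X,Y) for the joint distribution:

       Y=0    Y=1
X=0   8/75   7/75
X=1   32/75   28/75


H(X,Y) = -Σ p(x,y) log₂ p(x,y)
  p(0,0)=8/75: -0.1067 × log₂(0.1067) = 0.3444
  p(0,1)=7/75: -0.0933 × log₂(0.0933) = 0.3193
  p(1,0)=32/75: -0.4267 × log₂(0.4267) = 0.5243
  p(1,1)=28/75: -0.3733 × log₂(0.3733) = 0.5307
H(X,Y) = 1.7187 bits


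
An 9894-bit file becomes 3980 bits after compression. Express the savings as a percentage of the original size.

Space savings = (1 - Compressed/Original) × 100%
= (1 - 3980/9894) × 100%
= 59.77%


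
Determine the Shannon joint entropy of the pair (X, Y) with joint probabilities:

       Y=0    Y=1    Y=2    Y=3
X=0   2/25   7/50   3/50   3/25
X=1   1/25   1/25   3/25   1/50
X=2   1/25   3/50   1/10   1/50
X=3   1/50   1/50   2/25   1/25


H(X,Y) = -Σ p(x,y) log₂ p(x,y)
  p(0,0)=2/25: -0.0800 × log₂(0.0800) = 0.2915
  p(0,1)=7/50: -0.1400 × log₂(0.1400) = 0.3971
  p(0,2)=3/50: -0.0600 × log₂(0.0600) = 0.2435
  p(0,3)=3/25: -0.1200 × log₂(0.1200) = 0.3671
  p(1,0)=1/25: -0.0400 × log₂(0.0400) = 0.1858
  p(1,1)=1/25: -0.0400 × log₂(0.0400) = 0.1858
  p(1,2)=3/25: -0.1200 × log₂(0.1200) = 0.3671
  p(1,3)=1/50: -0.0200 × log₂(0.0200) = 0.1129
  p(2,0)=1/25: -0.0400 × log₂(0.0400) = 0.1858
  p(2,1)=3/50: -0.0600 × log₂(0.0600) = 0.2435
  p(2,2)=1/10: -0.1000 × log₂(0.1000) = 0.3322
  p(2,3)=1/50: -0.0200 × log₂(0.0200) = 0.1129
  p(3,0)=1/50: -0.0200 × log₂(0.0200) = 0.1129
  p(3,1)=1/50: -0.0200 × log₂(0.0200) = 0.1129
  p(3,2)=2/25: -0.0800 × log₂(0.0800) = 0.2915
  p(3,3)=1/25: -0.0400 × log₂(0.0400) = 0.1858
H(X,Y) = 3.7280 bits


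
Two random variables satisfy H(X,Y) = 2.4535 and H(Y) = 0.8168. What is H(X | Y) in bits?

Chain rule: H(X,Y) = H(X|Y) + H(Y)
H(X|Y) = H(X,Y) - H(Y) = 2.4535 - 0.8168 = 1.6367 bits


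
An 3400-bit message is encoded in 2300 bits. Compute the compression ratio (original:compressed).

Compression ratio = Original / Compressed
= 3400 / 2300 = 1.48:1


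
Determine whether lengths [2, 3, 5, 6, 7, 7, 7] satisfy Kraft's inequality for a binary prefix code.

Kraft inequality: Σ 2^(-l_i) ≤ 1 for prefix-free code
Calculating: 2^(-2) + 2^(-3) + 2^(-5) + 2^(-6) + 2^(-7) + 2^(-7) + 2^(-7)
= 0.25 + 0.125 + 0.03125 + 0.015625 + 0.0078125 + 0.0078125 + 0.0078125
= 0.4453
Since 0.4453 ≤ 1, prefix-free code exists


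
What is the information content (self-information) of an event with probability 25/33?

Information content I(x) = -log₂(p(x))
I = -log₂(25/33) = -log₂(0.7576)
I = 0.4005 bits


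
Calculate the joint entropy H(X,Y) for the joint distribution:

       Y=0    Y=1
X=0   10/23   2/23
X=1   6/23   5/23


H(X,Y) = -Σ p(x,y) log₂ p(x,y)
  p(0,0)=10/23: -0.4348 × log₂(0.4348) = 0.5224
  p(0,1)=2/23: -0.0870 × log₂(0.0870) = 0.3064
  p(1,0)=6/23: -0.2609 × log₂(0.2609) = 0.5057
  p(1,1)=5/23: -0.2174 × log₂(0.2174) = 0.4786
H(X,Y) = 1.8132 bits


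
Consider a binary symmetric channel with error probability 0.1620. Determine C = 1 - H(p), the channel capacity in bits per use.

For BSC with error probability p:
C = 1 - H(p) where H(p) is binary entropy
H(0.1620) = -0.1620 × log₂(0.1620) - 0.8380 × log₂(0.8380)
H(p) = 0.6391
C = 1 - 0.6391 = 0.3609 bits/use


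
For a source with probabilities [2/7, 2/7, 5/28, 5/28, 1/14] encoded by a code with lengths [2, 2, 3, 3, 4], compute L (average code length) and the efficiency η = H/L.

Average length L = Σ p_i × l_i = 2.5000 bits
Entropy H = 2.1924 bits
Efficiency η = H/L × 100% = 87.70%


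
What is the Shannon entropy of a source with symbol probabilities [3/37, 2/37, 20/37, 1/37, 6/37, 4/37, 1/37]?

H(X) = -Σ p(x) log₂ p(x)
  -3/37 × log₂(3/37) = 0.2939
  -2/37 × log₂(2/37) = 0.2275
  -20/37 × log₂(20/37) = 0.4797
  -1/37 × log₂(1/37) = 0.1408
  -6/37 × log₂(6/37) = 0.4256
  -4/37 × log₂(4/37) = 0.3470
  -1/37 × log₂(1/37) = 0.1408
H(X) = 2.0553 bits


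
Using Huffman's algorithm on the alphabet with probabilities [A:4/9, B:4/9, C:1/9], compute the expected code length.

Huffman tree construction:
Combine smallest probabilities repeatedly
Resulting codes:
  A: 11 (length 2)
  B: 0 (length 1)
  C: 10 (length 2)
Average length = Σ p(s) × length(s) = 1.5556 bits


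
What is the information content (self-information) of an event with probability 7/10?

Information content I(x) = -log₂(p(x))
I = -log₂(7/10) = -log₂(0.7000)
I = 0.5146 bits


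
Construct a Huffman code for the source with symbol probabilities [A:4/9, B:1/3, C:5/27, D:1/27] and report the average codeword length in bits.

Huffman tree construction:
Combine smallest probabilities repeatedly
Resulting codes:
  A: 0 (length 1)
  B: 11 (length 2)
  C: 101 (length 3)
  D: 100 (length 3)
Average length = Σ p(s) × length(s) = 1.7778 bits


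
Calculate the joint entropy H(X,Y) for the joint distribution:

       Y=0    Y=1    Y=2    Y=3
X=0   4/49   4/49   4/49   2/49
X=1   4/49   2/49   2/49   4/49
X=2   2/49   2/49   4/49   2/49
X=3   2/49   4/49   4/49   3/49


H(X,Y) = -Σ p(x,y) log₂ p(x,y)
  p(0,0)=4/49: -0.0816 × log₂(0.0816) = 0.2951
  p(0,1)=4/49: -0.0816 × log₂(0.0816) = 0.2951
  p(0,2)=4/49: -0.0816 × log₂(0.0816) = 0.2951
  p(0,3)=2/49: -0.0408 × log₂(0.0408) = 0.1884
  p(1,0)=4/49: -0.0816 × log₂(0.0816) = 0.2951
  p(1,1)=2/49: -0.0408 × log₂(0.0408) = 0.1884
  p(1,2)=2/49: -0.0408 × log₂(0.0408) = 0.1884
  p(1,3)=4/49: -0.0816 × log₂(0.0816) = 0.2951
  p(2,0)=2/49: -0.0408 × log₂(0.0408) = 0.1884
  p(2,1)=2/49: -0.0408 × log₂(0.0408) = 0.1884
  p(2,2)=4/49: -0.0816 × log₂(0.0816) = 0.2951
  p(2,3)=2/49: -0.0408 × log₂(0.0408) = 0.1884
  p(3,0)=2/49: -0.0408 × log₂(0.0408) = 0.1884
  p(3,1)=4/49: -0.0816 × log₂(0.0816) = 0.2951
  p(3,2)=4/49: -0.0816 × log₂(0.0816) = 0.2951
  p(3,3)=3/49: -0.0612 × log₂(0.0612) = 0.2467
H(X,Y) = 3.9258 bits


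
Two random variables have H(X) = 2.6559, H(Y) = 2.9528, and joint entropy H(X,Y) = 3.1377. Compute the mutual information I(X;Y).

I(X;Y) = H(X) + H(Y) - H(X,Y)
I(X;Y) = 2.6559 + 2.9528 - 3.1377 = 2.471 bits


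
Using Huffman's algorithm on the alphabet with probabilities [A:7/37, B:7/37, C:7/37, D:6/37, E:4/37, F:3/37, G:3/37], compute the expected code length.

Huffman tree construction:
Combine smallest probabilities repeatedly
Resulting codes:
  A: 111 (length 3)
  B: 00 (length 2)
  C: 01 (length 2)
  D: 101 (length 3)
  E: 100 (length 3)
  F: 1100 (length 4)
  G: 1101 (length 4)
Average length = Σ p(s) × length(s) = 2.7838 bits


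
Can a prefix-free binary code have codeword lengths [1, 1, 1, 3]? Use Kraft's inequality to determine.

Kraft inequality: Σ 2^(-l_i) ≤ 1 for prefix-free code
Calculating: 2^(-1) + 2^(-1) + 2^(-1) + 2^(-3)
= 0.5 + 0.5 + 0.5 + 0.125
= 1.6250
Since 1.6250 > 1, prefix-free code does not exist


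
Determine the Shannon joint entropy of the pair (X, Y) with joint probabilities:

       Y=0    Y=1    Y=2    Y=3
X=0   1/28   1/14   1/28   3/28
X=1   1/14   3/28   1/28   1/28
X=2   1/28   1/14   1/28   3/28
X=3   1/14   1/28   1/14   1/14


H(X,Y) = -Σ p(x,y) log₂ p(x,y)
  p(0,0)=1/28: -0.0357 × log₂(0.0357) = 0.1717
  p(0,1)=1/14: -0.0714 × log₂(0.0714) = 0.2720
  p(0,2)=1/28: -0.0357 × log₂(0.0357) = 0.1717
  p(0,3)=3/28: -0.1071 × log₂(0.1071) = 0.3453
  p(1,0)=1/14: -0.0714 × log₂(0.0714) = 0.2720
  p(1,1)=3/28: -0.1071 × log₂(0.1071) = 0.3453
  p(1,2)=1/28: -0.0357 × log₂(0.0357) = 0.1717
  p(1,3)=1/28: -0.0357 × log₂(0.0357) = 0.1717
  p(2,0)=1/28: -0.0357 × log₂(0.0357) = 0.1717
  p(2,1)=1/14: -0.0714 × log₂(0.0714) = 0.2720
  p(2,2)=1/28: -0.0357 × log₂(0.0357) = 0.1717
  p(2,3)=3/28: -0.1071 × log₂(0.1071) = 0.3453
  p(3,0)=1/14: -0.0714 × log₂(0.0714) = 0.2720
  p(3,1)=1/28: -0.0357 × log₂(0.0357) = 0.1717
  p(3,2)=1/14: -0.0714 × log₂(0.0714) = 0.2720
  p(3,3)=1/14: -0.0714 × log₂(0.0714) = 0.2720
H(X,Y) = 3.8693 bits


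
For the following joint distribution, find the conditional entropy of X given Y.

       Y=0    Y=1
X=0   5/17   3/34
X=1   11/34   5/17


H(X|Y) = Σ_y p(y) H(X|Y=y)
  p(Y=0) = 21/34, H(X|Y=0) = 0.9984
  p(Y=1) = 13/34, H(X|Y=1) = 0.7793
H(X|Y) = 0.6176×0.9984 + 0.3824×0.7793 = 0.9146 bits


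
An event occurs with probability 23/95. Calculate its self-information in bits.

Information content I(x) = -log₂(p(x))
I = -log₂(23/95) = -log₂(0.2421)
I = 2.0463 bits


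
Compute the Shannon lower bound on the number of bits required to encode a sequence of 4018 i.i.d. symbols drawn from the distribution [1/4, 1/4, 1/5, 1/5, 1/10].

Entropy H = 2.2610 bits/symbol
Minimum bits = H × n = 2.2610 × 4018
= 9084.55 bits


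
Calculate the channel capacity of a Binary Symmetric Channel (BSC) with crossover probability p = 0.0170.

For BSC with error probability p:
C = 1 - H(p) where H(p) is binary entropy
H(0.0170) = -0.0170 × log₂(0.0170) - 0.9830 × log₂(0.9830)
H(p) = 0.1242
C = 1 - 0.1242 = 0.8758 bits/use


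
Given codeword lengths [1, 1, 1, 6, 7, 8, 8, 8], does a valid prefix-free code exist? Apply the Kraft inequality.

Kraft inequality: Σ 2^(-l_i) ≤ 1 for prefix-free code
Calculating: 2^(-1) + 2^(-1) + 2^(-1) + 2^(-6) + 2^(-7) + 2^(-8) + 2^(-8) + 2^(-8)
= 0.5 + 0.5 + 0.5 + 0.015625 + 0.0078125 + 0.00390625 + 0.00390625 + 0.00390625
= 1.5352
Since 1.5352 > 1, prefix-free code does not exist


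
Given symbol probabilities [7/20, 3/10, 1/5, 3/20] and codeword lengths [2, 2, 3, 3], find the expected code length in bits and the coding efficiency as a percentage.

Average length L = Σ p_i × l_i = 2.3500 bits
Entropy H = 1.9261 bits
Efficiency η = H/L × 100% = 81.96%


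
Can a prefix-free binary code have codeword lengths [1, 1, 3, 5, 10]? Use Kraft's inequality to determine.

Kraft inequality: Σ 2^(-l_i) ≤ 1 for prefix-free code
Calculating: 2^(-1) + 2^(-1) + 2^(-3) + 2^(-5) + 2^(-10)
= 0.5 + 0.5 + 0.125 + 0.03125 + 0.0009765625
= 1.1572
Since 1.1572 > 1, prefix-free code does not exist


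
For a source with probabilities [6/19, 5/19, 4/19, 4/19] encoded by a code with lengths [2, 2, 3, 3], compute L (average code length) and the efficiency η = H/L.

Average length L = Σ p_i × l_i = 2.4211 bits
Entropy H = 1.9785 bits
Efficiency η = H/L × 100% = 81.72%


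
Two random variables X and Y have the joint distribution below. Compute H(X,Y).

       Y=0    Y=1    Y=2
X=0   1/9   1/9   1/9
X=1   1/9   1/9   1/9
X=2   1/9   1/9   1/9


H(X,Y) = -Σ p(x,y) log₂ p(x,y)
  p(0,0)=1/9: -0.1111 × log₂(0.1111) = 0.3522
  p(0,1)=1/9: -0.1111 × log₂(0.1111) = 0.3522
  p(0,2)=1/9: -0.1111 × log₂(0.1111) = 0.3522
  p(1,0)=1/9: -0.1111 × log₂(0.1111) = 0.3522
  p(1,1)=1/9: -0.1111 × log₂(0.1111) = 0.3522
  p(1,2)=1/9: -0.1111 × log₂(0.1111) = 0.3522
  p(2,0)=1/9: -0.1111 × log₂(0.1111) = 0.3522
  p(2,1)=1/9: -0.1111 × log₂(0.1111) = 0.3522
  p(2,2)=1/9: -0.1111 × log₂(0.1111) = 0.3522
H(X,Y) = 3.1699 bits


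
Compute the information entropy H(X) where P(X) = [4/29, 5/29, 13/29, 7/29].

H(X) = -Σ p(x) log₂ p(x)
  -4/29 × log₂(4/29) = 0.3942
  -5/29 × log₂(5/29) = 0.4373
  -13/29 × log₂(13/29) = 0.5189
  -7/29 × log₂(7/29) = 0.4950
H(X) = 1.8453 bits


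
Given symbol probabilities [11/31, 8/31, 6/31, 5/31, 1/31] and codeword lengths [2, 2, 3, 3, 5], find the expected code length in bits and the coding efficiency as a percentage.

Average length L = Σ p_i × l_i = 2.4516 bits
Entropy H = 2.0776 bits
Efficiency η = H/L × 100% = 84.75%


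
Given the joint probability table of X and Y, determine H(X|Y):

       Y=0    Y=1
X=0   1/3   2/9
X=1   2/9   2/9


H(X|Y) = Σ_y p(y) H(X|Y=y)
  p(Y=0) = 5/9, H(X|Y=0) = 0.9710
  p(Y=1) = 4/9, H(X|Y=1) = 1.0000
H(X|Y) = 0.5556×0.9710 + 0.4444×1.0000 = 0.9839 bits


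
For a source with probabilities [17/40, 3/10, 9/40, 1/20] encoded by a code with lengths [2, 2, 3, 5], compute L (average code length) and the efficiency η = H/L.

Average length L = Σ p_i × l_i = 2.3750 bits
Entropy H = 1.7460 bits
Efficiency η = H/L × 100% = 73.52%


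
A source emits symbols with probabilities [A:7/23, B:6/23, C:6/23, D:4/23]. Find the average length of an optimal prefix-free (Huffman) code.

Huffman tree construction:
Combine smallest probabilities repeatedly
Resulting codes:
  A: 11 (length 2)
  B: 01 (length 2)
  C: 10 (length 2)
  D: 00 (length 2)
Average length = Σ p(s) × length(s) = 2.0000 bits


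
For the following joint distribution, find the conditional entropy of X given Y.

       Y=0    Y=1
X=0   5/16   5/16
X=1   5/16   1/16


H(X|Y) = Σ_y p(y) H(X|Y=y)
  p(Y=0) = 5/8, H(X|Y=0) = 1.0000
  p(Y=1) = 3/8, H(X|Y=1) = 0.6500
H(X|Y) = 0.6250×1.0000 + 0.3750×0.6500 = 0.8688 bits


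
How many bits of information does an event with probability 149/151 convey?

Information content I(x) = -log₂(p(x))
I = -log₂(149/151) = -log₂(0.9868)
I = 0.0192 bits


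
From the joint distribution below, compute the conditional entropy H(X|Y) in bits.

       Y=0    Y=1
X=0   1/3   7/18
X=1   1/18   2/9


H(X|Y) = Σ_y p(y) H(X|Y=y)
  p(Y=0) = 7/18, H(X|Y=0) = 0.5917
  p(Y=1) = 11/18, H(X|Y=1) = 0.9457
H(X|Y) = 0.3889×0.5917 + 0.6111×0.9457 = 0.8080 bits


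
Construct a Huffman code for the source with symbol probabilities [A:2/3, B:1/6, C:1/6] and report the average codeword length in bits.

Huffman tree construction:
Combine smallest probabilities repeatedly
Resulting codes:
  A: 1 (length 1)
  B: 00 (length 2)
  C: 01 (length 2)
Average length = Σ p(s) × length(s) = 1.3333 bits


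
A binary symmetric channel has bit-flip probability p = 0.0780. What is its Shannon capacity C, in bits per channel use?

For BSC with error probability p:
C = 1 - H(p) where H(p) is binary entropy
H(0.0780) = -0.0780 × log₂(0.0780) - 0.9220 × log₂(0.9220)
H(p) = 0.3951
C = 1 - 0.3951 = 0.6049 bits/use


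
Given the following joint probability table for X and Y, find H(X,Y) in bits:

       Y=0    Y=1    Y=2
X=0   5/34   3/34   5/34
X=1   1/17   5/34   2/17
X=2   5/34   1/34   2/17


H(X,Y) = -Σ p(x,y) log₂ p(x,y)
  p(0,0)=5/34: -0.1471 × log₂(0.1471) = 0.4067
  p(0,1)=3/34: -0.0882 × log₂(0.0882) = 0.3090
  p(0,2)=5/34: -0.1471 × log₂(0.1471) = 0.4067
  p(1,0)=1/17: -0.0588 × log₂(0.0588) = 0.2404
  p(1,1)=5/34: -0.1471 × log₂(0.1471) = 0.4067
  p(1,2)=2/17: -0.1176 × log₂(0.1176) = 0.3632
  p(2,0)=5/34: -0.1471 × log₂(0.1471) = 0.4067
  p(2,1)=1/34: -0.0294 × log₂(0.0294) = 0.1496
  p(2,2)=2/17: -0.1176 × log₂(0.1176) = 0.3632
H(X,Y) = 3.0524 bits


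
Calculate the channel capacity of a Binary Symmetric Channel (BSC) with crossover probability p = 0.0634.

For BSC with error probability p:
C = 1 - H(p) where H(p) is binary entropy
H(0.0634) = -0.0634 × log₂(0.0634) - 0.9366 × log₂(0.9366)
H(p) = 0.3408
C = 1 - 0.3408 = 0.6592 bits/use


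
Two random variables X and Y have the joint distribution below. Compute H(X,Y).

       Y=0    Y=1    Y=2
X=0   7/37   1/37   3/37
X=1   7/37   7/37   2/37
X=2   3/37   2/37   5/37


H(X,Y) = -Σ p(x,y) log₂ p(x,y)
  p(0,0)=7/37: -0.1892 × log₂(0.1892) = 0.4545
  p(0,1)=1/37: -0.0270 × log₂(0.0270) = 0.1408
  p(0,2)=3/37: -0.0811 × log₂(0.0811) = 0.2939
  p(1,0)=7/37: -0.1892 × log₂(0.1892) = 0.4545
  p(1,1)=7/37: -0.1892 × log₂(0.1892) = 0.4545
  p(1,2)=2/37: -0.0541 × log₂(0.0541) = 0.2275
  p(2,0)=3/37: -0.0811 × log₂(0.0811) = 0.2939
  p(2,1)=2/37: -0.0541 × log₂(0.0541) = 0.2275
  p(2,2)=5/37: -0.1351 × log₂(0.1351) = 0.3902
H(X,Y) = 2.9372 bits


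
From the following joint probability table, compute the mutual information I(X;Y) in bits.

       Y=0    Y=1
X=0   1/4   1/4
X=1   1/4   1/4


H(X) = 1.0000, H(Y) = 1.0000, H(X,Y) = 2.0000
I(X;Y) = H(X) + H(Y) - H(X,Y) = 0.0000 bits


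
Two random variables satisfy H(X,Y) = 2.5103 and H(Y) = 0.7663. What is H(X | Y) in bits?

Chain rule: H(X,Y) = H(X|Y) + H(Y)
H(X|Y) = H(X,Y) - H(Y) = 2.5103 - 0.7663 = 1.744 bits


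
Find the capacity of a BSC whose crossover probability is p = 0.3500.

For BSC with error probability p:
C = 1 - H(p) where H(p) is binary entropy
H(0.3500) = -0.3500 × log₂(0.3500) - 0.6500 × log₂(0.6500)
H(p) = 0.9341
C = 1 - 0.9341 = 0.0659 bits/use


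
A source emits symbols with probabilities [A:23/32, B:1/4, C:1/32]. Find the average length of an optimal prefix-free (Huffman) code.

Huffman tree construction:
Combine smallest probabilities repeatedly
Resulting codes:
  A: 1 (length 1)
  B: 01 (length 2)
  C: 00 (length 2)
Average length = Σ p(s) × length(s) = 1.2812 bits


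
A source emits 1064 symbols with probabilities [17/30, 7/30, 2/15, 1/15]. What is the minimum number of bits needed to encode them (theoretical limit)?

Entropy H = 1.6023 bits/symbol
Minimum bits = H × n = 1.6023 × 1064
= 1704.82 bits


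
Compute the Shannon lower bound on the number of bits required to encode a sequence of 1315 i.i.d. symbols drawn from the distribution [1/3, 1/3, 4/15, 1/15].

Entropy H = 1.8256 bits/symbol
Minimum bits = H × n = 1.8256 × 1315
= 2400.67 bits


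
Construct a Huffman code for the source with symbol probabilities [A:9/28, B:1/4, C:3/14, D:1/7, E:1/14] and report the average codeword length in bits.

Huffman tree construction:
Combine smallest probabilities repeatedly
Resulting codes:
  A: 11 (length 2)
  B: 10 (length 2)
  C: 00 (length 2)
  D: 011 (length 3)
  E: 010 (length 3)
Average length = Σ p(s) × length(s) = 2.2143 bits


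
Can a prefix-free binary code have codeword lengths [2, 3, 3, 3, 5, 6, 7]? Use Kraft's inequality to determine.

Kraft inequality: Σ 2^(-l_i) ≤ 1 for prefix-free code
Calculating: 2^(-2) + 2^(-3) + 2^(-3) + 2^(-3) + 2^(-5) + 2^(-6) + 2^(-7)
= 0.25 + 0.125 + 0.125 + 0.125 + 0.03125 + 0.015625 + 0.0078125
= 0.6797
Since 0.6797 ≤ 1, prefix-free code exists


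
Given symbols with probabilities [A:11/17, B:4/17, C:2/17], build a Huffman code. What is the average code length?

Huffman tree construction:
Combine smallest probabilities repeatedly
Resulting codes:
  A: 1 (length 1)
  B: 01 (length 2)
  C: 00 (length 2)
Average length = Σ p(s) × length(s) = 1.3529 bits


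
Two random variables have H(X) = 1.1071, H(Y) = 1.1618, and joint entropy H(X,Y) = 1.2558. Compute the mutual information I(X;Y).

I(X;Y) = H(X) + H(Y) - H(X,Y)
I(X;Y) = 1.1071 + 1.1618 - 1.2558 = 1.0131 bits


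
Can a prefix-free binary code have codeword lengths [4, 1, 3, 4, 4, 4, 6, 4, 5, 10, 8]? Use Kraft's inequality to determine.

Kraft inequality: Σ 2^(-l_i) ≤ 1 for prefix-free code
Calculating: 2^(-4) + 2^(-1) + 2^(-3) + 2^(-4) + 2^(-4) + 2^(-4) + 2^(-6) + 2^(-4) + 2^(-5) + 2^(-10) + 2^(-8)
= 0.0625 + 0.5 + 0.125 + 0.0625 + 0.0625 + 0.0625 + 0.015625 + 0.0625 + 0.03125 + 0.0009765625 + 0.00390625
= 0.9893
Since 0.9893 ≤ 1, prefix-free code exists


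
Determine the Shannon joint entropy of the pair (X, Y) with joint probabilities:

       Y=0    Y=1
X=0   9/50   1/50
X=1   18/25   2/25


H(X,Y) = -Σ p(x,y) log₂ p(x,y)
  p(0,0)=9/50: -0.1800 × log₂(0.1800) = 0.4453
  p(0,1)=1/50: -0.0200 × log₂(0.0200) = 0.1129
  p(1,0)=18/25: -0.7200 × log₂(0.7200) = 0.3412
  p(1,1)=2/25: -0.0800 × log₂(0.0800) = 0.2915
H(X,Y) = 1.1909 bits


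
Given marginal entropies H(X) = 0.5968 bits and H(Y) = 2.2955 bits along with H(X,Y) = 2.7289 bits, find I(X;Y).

I(X;Y) = H(X) + H(Y) - H(X,Y)
I(X;Y) = 0.5968 + 2.2955 - 2.7289 = 0.1634 bits


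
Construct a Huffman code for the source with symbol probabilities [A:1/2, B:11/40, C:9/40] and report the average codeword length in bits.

Huffman tree construction:
Combine smallest probabilities repeatedly
Resulting codes:
  A: 0 (length 1)
  B: 11 (length 2)
  C: 10 (length 2)
Average length = Σ p(s) × length(s) = 1.5000 bits


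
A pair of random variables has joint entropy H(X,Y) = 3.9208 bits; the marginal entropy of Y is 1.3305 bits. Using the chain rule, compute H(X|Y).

Chain rule: H(X,Y) = H(X|Y) + H(Y)
H(X|Y) = H(X,Y) - H(Y) = 3.9208 - 1.3305 = 2.5903 bits


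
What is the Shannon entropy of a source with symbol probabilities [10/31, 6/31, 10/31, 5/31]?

H(X) = -Σ p(x) log₂ p(x)
  -10/31 × log₂(10/31) = 0.5265
  -6/31 × log₂(6/31) = 0.4586
  -10/31 × log₂(10/31) = 0.5265
  -5/31 × log₂(5/31) = 0.4246
H(X) = 1.9362 bits


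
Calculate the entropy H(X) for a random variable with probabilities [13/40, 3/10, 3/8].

H(X) = -Σ p(x) log₂ p(x)
  -13/40 × log₂(13/40) = 0.5270
  -3/10 × log₂(3/10) = 0.5211
  -3/8 × log₂(3/8) = 0.5306
H(X) = 1.5787 bits


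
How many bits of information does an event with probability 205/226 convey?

Information content I(x) = -log₂(p(x))
I = -log₂(205/226) = -log₂(0.9071)
I = 0.1407 bits


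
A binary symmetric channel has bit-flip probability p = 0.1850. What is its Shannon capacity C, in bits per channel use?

For BSC with error probability p:
C = 1 - H(p) where H(p) is binary entropy
H(0.1850) = -0.1850 × log₂(0.1850) - 0.8150 × log₂(0.8150)
H(p) = 0.6909
C = 1 - 0.6909 = 0.3091 bits/use


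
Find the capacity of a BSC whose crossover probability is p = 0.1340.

For BSC with error probability p:
C = 1 - H(p) where H(p) is binary entropy
H(0.1340) = -0.1340 × log₂(0.1340) - 0.8660 × log₂(0.8660)
H(p) = 0.5683
C = 1 - 0.5683 = 0.4317 bits/use


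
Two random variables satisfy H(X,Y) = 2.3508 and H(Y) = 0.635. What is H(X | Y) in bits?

Chain rule: H(X,Y) = H(X|Y) + H(Y)
H(X|Y) = H(X,Y) - H(Y) = 2.3508 - 0.635 = 1.7158 bits


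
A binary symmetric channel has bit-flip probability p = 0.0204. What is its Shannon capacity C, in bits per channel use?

For BSC with error probability p:
C = 1 - H(p) where H(p) is binary entropy
H(0.0204) = -0.0204 × log₂(0.0204) - 0.9796 × log₂(0.9796)
H(p) = 0.1437
C = 1 - 0.1437 = 0.8563 bits/use


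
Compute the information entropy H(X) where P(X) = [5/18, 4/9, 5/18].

H(X) = -Σ p(x) log₂ p(x)
  -5/18 × log₂(5/18) = 0.5133
  -4/9 × log₂(4/9) = 0.5200
  -5/18 × log₂(5/18) = 0.5133
H(X) = 1.5466 bits


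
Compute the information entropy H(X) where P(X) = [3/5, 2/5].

H(X) = -Σ p(x) log₂ p(x)
  -3/5 × log₂(3/5) = 0.4422
  -2/5 × log₂(2/5) = 0.5288
H(X) = 0.9710 bits


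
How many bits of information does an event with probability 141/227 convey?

Information content I(x) = -log₂(p(x))
I = -log₂(141/227) = -log₂(0.6211)
I = 0.6870 bits


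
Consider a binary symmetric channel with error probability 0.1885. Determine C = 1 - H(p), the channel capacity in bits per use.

For BSC with error probability p:
C = 1 - H(p) where H(p) is binary entropy
H(0.1885) = -0.1885 × log₂(0.1885) - 0.8115 × log₂(0.8115)
H(p) = 0.6983
C = 1 - 0.6983 = 0.3017 bits/use


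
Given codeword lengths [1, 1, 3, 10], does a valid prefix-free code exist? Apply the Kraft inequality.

Kraft inequality: Σ 2^(-l_i) ≤ 1 for prefix-free code
Calculating: 2^(-1) + 2^(-1) + 2^(-3) + 2^(-10)
= 0.5 + 0.5 + 0.125 + 0.0009765625
= 1.1260
Since 1.1260 > 1, prefix-free code does not exist


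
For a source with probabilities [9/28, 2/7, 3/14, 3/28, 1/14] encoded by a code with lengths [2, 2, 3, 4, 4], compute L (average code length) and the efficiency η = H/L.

Average length L = Σ p_i × l_i = 2.5714 bits
Entropy H = 2.1361 bits
Efficiency η = H/L × 100% = 83.07%


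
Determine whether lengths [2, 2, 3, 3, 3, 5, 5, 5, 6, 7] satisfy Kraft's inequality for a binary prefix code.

Kraft inequality: Σ 2^(-l_i) ≤ 1 for prefix-free code
Calculating: 2^(-2) + 2^(-2) + 2^(-3) + 2^(-3) + 2^(-3) + 2^(-5) + 2^(-5) + 2^(-5) + 2^(-6) + 2^(-7)
= 0.25 + 0.25 + 0.125 + 0.125 + 0.125 + 0.03125 + 0.03125 + 0.03125 + 0.015625 + 0.0078125
= 0.9922
Since 0.9922 ≤ 1, prefix-free code exists


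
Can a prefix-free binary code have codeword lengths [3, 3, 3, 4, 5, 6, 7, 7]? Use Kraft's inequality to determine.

Kraft inequality: Σ 2^(-l_i) ≤ 1 for prefix-free code
Calculating: 2^(-3) + 2^(-3) + 2^(-3) + 2^(-4) + 2^(-5) + 2^(-6) + 2^(-7) + 2^(-7)
= 0.125 + 0.125 + 0.125 + 0.0625 + 0.03125 + 0.015625 + 0.0078125 + 0.0078125
= 0.5000
Since 0.5000 ≤ 1, prefix-free code exists


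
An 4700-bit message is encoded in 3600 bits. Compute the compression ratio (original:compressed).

Compression ratio = Original / Compressed
= 4700 / 3600 = 1.31:1


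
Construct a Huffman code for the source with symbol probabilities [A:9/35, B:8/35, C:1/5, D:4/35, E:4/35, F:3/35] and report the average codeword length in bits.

Huffman tree construction:
Combine smallest probabilities repeatedly
Resulting codes:
  A: 10 (length 2)
  B: 01 (length 2)
  C: 111 (length 3)
  D: 001 (length 3)
  E: 110 (length 3)
  F: 000 (length 3)
Average length = Σ p(s) × length(s) = 2.5143 bits


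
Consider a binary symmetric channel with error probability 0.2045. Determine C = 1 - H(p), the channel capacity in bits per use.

For BSC with error probability p:
C = 1 - H(p) where H(p) is binary entropy
H(0.2045) = -0.2045 × log₂(0.2045) - 0.7955 × log₂(0.7955)
H(p) = 0.7308
C = 1 - 0.7308 = 0.2692 bits/use


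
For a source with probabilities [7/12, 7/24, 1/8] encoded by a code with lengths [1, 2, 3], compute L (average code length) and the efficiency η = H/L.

Average length L = Σ p_i × l_i = 1.5417 bits
Entropy H = 1.3471 bits
Efficiency η = H/L × 100% = 87.38%


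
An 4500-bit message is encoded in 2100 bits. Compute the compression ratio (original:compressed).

Compression ratio = Original / Compressed
= 4500 / 2100 = 2.14:1


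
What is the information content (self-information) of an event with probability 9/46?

Information content I(x) = -log₂(p(x))
I = -log₂(9/46) = -log₂(0.1957)
I = 2.3536 bits


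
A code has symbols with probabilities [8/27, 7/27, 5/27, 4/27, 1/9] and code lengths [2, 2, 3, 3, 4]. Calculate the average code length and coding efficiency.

Average length L = Σ p_i × l_i = 2.5556 bits
Entropy H = 2.2358 bits
Efficiency η = H/L × 100% = 87.49%


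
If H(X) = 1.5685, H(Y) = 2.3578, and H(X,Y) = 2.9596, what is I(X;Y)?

I(X;Y) = H(X) + H(Y) - H(X,Y)
I(X;Y) = 1.5685 + 2.3578 - 2.9596 = 0.9667 bits


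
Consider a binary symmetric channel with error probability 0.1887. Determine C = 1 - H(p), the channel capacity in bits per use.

For BSC with error probability p:
C = 1 - H(p) where H(p) is binary entropy
H(0.1887) = -0.1887 × log₂(0.1887) - 0.8113 × log₂(0.8113)
H(p) = 0.6987
C = 1 - 0.6987 = 0.3013 bits/use


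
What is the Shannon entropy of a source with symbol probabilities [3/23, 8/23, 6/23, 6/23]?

H(X) = -Σ p(x) log₂ p(x)
  -3/23 × log₂(3/23) = 0.3833
  -8/23 × log₂(8/23) = 0.5299
  -6/23 × log₂(6/23) = 0.5057
  -6/23 × log₂(6/23) = 0.5057
H(X) = 1.9247 bits


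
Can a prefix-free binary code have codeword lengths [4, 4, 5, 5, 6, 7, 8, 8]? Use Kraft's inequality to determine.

Kraft inequality: Σ 2^(-l_i) ≤ 1 for prefix-free code
Calculating: 2^(-4) + 2^(-4) + 2^(-5) + 2^(-5) + 2^(-6) + 2^(-7) + 2^(-8) + 2^(-8)
= 0.0625 + 0.0625 + 0.03125 + 0.03125 + 0.015625 + 0.0078125 + 0.00390625 + 0.00390625
= 0.2188
Since 0.2188 ≤ 1, prefix-free code exists
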